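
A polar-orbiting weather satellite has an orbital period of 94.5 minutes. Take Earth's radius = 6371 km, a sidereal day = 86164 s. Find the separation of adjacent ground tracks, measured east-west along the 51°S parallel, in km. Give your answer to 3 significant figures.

T = 94.5 min = 5670.0 s.
Node shift per orbit = (5670.0/86164) × 360° = 23.69°.
Equatorial spacing = 23.69 × 111.2 km/° = 2634 km.
At 51° latitude, spacing = 2634 × cos(51°) = 1658 km.

1660 km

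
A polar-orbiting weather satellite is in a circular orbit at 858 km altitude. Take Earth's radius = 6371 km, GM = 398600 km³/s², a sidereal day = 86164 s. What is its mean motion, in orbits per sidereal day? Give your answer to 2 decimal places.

14.09

Semi-major axis a = 6371 + 858 = 7229 km. Period T = 2π√(a³/μ) = 2π√(7229³/398600) = 6116.9 s = 101.95 min.
Orbits per sidereal day = 86164 / 6116.9 = 14.086.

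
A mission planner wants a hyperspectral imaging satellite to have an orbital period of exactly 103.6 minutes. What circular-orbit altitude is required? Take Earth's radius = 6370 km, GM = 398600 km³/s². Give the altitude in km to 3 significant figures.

937 km

T = 103.6 min = 6216.0 s.
From T = 2π√(a³/μ): a = (μ T²/4π²)^(1/3) = (398600 × 6216.0² / 4π²)^(1/3) = 7307 km.
Altitude h = a − R = 7307 − 6370 = 937 km.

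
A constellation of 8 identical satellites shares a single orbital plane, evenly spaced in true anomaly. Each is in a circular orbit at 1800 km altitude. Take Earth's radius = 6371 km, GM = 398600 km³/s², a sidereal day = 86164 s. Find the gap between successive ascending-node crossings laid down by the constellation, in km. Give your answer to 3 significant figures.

Semi-major axis a = 6371 + 1800 = 8171 km. Period T = 2π√(a³/μ) = 2π√(8171³/398600) = 7350.6 s = 122.51 min.
Single-satellite node shift = (7350.6/86164) × 360° = 30.71°.
With 8 satellites evenly phased, successive equator crossings are 30.71/8 = 3.839° apart.
That is 3.839 × 111.2 = 427 km at the equator.

427 km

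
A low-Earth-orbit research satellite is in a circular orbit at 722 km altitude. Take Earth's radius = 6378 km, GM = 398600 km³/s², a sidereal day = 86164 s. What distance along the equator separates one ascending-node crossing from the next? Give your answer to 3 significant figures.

2770 km

Semi-major axis a = 6378 + 722 = 7100 km. Period T = 2π√(a³/μ) = 2π√(7100³/398600) = 5953.9 s = 99.23 min.
During one orbit Earth rotates (5953.9 / 86164) × 360° = 24.88°.
At the equator that is 24.88° × (2π·6378/360) km/° = 24.88 × 111.3 = 2769 km.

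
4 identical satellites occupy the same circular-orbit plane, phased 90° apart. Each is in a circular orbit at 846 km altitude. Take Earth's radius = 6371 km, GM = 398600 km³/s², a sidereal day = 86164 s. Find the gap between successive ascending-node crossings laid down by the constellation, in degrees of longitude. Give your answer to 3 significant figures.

Semi-major axis a = 6371 + 846 = 7217 km. Period T = 2π√(a³/μ) = 2π√(7217³/398600) = 6101.6 s = 101.69 min.
Single-satellite node shift = (6101.6/86164) × 360° = 25.49°.
With 4 satellites evenly phased, successive equator crossings are 25.49/4 = 6.373° apart.

6.37°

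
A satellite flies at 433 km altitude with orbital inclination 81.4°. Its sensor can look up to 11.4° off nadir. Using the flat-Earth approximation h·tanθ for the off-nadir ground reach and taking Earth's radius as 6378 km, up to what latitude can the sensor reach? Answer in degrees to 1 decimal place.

For a prograde orbit the ground track reaches latitude ±i = ±81.4°.
Sensor half-swath on the ground ≈ 433·tan(11.4°) = 87 km = 0.78° of latitude.
Maximum observable latitude ≈ 81.4 + 0.78 = 82.2°.

82.2°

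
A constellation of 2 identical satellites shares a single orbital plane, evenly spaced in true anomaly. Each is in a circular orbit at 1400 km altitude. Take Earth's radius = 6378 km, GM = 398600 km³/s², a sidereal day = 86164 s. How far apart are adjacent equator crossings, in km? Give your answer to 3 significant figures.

Semi-major axis a = 6378 + 1400 = 7778 km. Period T = 2π√(a³/μ) = 2π√(7778³/398600) = 6826.7 s = 113.78 min.
Single-satellite node shift = (6826.7/86164) × 360° = 28.52°.
With 2 satellites evenly phased, successive equator crossings are 28.52/2 = 14.261° apart.
That is 14.261 × 111.3 = 1588 km at the equator.

1590 km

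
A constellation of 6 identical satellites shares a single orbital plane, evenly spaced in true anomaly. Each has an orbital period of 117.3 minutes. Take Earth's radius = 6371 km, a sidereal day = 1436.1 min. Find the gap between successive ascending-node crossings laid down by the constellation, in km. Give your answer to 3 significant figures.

545 km

T = 117.3 min = 7038.0 s.
Single-satellite node shift = (7038.0/86166) × 360° = 29.40°.
With 6 satellites evenly phased, successive equator crossings are 29.40/6 = 4.901° apart.
That is 4.901 × 111.2 = 545 km at the equator.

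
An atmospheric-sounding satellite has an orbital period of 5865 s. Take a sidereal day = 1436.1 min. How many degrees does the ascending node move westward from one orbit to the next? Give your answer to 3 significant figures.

24.5°

During one orbit Earth rotates (5865.0 / 86166) × 360° = 24.50°.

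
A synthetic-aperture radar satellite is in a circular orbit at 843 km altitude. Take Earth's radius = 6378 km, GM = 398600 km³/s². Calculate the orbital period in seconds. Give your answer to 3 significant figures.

Semi-major axis a = 6378 + 843 = 7221 km. Period T = 2π√(a³/μ) = 2π√(7221³/398600) = 6106.7 s = 101.78 min.

6110 seconds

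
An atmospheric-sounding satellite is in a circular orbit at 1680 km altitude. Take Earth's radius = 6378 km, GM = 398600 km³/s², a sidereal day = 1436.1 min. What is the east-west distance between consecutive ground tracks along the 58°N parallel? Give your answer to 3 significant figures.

1770 km

Semi-major axis a = 6378 + 1680 = 8058 km. Period T = 2π√(a³/μ) = 2π√(8058³/398600) = 7198.7 s = 119.98 min.
Node shift per orbit = (7198.7/86166) × 360° = 30.08°.
Equatorial spacing = 30.08 × 111.3 km/° = 3348 km.
At 58° latitude, spacing = 3348 × cos(58°) = 1774 km.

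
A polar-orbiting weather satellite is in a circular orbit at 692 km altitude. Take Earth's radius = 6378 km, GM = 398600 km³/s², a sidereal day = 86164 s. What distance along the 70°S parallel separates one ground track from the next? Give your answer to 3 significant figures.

941 km

Semi-major axis a = 6378 + 692 = 7070 km. Period T = 2π√(a³/μ) = 2π√(7070³/398600) = 5916.2 s = 98.60 min.
Node shift per orbit = (5916.2/86164) × 360° = 24.72°.
Equatorial spacing = 24.72 × 111.3 km/° = 2752 km.
At 70° latitude, spacing = 2752 × cos(70°) = 941 km.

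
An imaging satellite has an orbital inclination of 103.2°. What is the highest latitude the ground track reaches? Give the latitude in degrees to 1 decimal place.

76.8°

Retrograde orbit: the ground track reaches ±(180° − i) = ±(180 − 103.2) = ±76.8°.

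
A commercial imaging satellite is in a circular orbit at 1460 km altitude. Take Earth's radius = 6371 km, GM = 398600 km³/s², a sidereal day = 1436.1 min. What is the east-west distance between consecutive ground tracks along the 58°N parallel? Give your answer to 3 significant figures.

1700 km

Semi-major axis a = 6371 + 1460 = 7831 km. Period T = 2π√(a³/μ) = 2π√(7831³/398600) = 6896.6 s = 114.94 min.
Node shift per orbit = (6896.6/86166) × 360° = 28.81°.
Equatorial spacing = 28.81 × 111.2 km/° = 3204 km.
At 58° latitude, spacing = 3204 × cos(58°) = 1698 km.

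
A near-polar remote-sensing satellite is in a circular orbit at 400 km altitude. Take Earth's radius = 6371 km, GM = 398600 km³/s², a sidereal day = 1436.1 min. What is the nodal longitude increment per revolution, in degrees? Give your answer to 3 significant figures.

Semi-major axis a = 6371 + 400 = 6771 km. Period T = 2π√(a³/μ) = 2π√(6771³/398600) = 5544.9 s = 92.41 min.
During one orbit Earth rotates (5544.9 / 86166) × 360° = 23.17°.

23.2°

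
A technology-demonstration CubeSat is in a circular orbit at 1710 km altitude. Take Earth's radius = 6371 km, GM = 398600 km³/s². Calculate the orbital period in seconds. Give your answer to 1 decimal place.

7229.5 seconds

Semi-major axis a = 6371 + 1710 = 8081 km. Period T = 2π√(a³/μ) = 2π√(8081³/398600) = 7229.5 s = 120.49 min.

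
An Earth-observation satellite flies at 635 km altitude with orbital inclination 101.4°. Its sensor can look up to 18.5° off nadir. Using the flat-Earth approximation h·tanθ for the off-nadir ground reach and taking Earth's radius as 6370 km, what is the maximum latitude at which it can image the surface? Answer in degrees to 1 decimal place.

80.5°

Retrograde orbit: the ground track reaches ±(180° − i) = ±(180 − 101.4) = ±78.6°.
Sensor half-swath on the ground ≈ 635·tan(18.5°) = 212 km = 1.91° of latitude.
Maximum observable latitude ≈ 78.6 + 1.91 = 80.5°.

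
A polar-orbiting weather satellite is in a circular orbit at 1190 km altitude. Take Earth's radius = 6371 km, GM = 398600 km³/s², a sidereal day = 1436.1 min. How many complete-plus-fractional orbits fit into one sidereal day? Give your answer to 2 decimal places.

Semi-major axis a = 6371 + 1190 = 7561 km. Period T = 2π√(a³/μ) = 2π√(7561³/398600) = 6543.0 s = 109.05 min.
Orbits per sidereal day = 86166 / 6543.0 = 13.169.

13.17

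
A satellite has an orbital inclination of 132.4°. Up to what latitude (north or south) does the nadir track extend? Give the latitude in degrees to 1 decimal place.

47.6°

Retrograde orbit: the ground track reaches ±(180° − i) = ±(180 − 132.4) = ±47.6°.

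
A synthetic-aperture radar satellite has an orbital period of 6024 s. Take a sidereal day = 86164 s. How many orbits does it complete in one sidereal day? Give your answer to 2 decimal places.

14.30

Orbits per sidereal day = 86164 / 6024.0 = 14.303.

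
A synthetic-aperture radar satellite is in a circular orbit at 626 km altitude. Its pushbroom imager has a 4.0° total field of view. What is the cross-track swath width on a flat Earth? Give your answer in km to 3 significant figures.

Half-angle = 4.0°/2 = 2°.
Swath width ≈ 2h·tan(θ/2) = 2 × 626 × tan(2°) = 43.7 km.

43.7 km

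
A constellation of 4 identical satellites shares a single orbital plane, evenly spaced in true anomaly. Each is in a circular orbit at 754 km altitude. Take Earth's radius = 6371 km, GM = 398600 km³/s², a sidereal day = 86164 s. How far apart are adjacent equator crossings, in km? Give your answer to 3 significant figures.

695 km

Semi-major axis a = 6371 + 754 = 7125 km. Period T = 2π√(a³/μ) = 2π√(7125³/398600) = 5985.3 s = 99.76 min.
Single-satellite node shift = (5985.3/86164) × 360° = 25.01°.
With 4 satellites evenly phased, successive equator crossings are 25.01/4 = 6.252° apart.
That is 6.252 × 111.2 = 695 km at the equator.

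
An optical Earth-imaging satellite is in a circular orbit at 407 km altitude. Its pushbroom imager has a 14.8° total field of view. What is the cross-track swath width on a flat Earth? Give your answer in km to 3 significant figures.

Half-angle = 14.8°/2 = 7.4°.
Swath width ≈ 2h·tan(θ/2) = 2 × 407 × tan(7.4°) = 105.7 km.

106 km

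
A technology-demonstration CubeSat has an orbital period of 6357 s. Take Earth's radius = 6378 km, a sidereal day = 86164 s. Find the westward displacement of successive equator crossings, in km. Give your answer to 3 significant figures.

During one orbit Earth rotates (6357.0 / 86164) × 360° = 26.56°.
At the equator that is 26.56° × (2π·6378/360) km/° = 26.56 × 111.3 = 2957 km.

2960 km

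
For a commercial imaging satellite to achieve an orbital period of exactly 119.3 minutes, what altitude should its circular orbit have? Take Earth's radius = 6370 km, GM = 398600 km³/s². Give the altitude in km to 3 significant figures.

1660 km

T = 119.3 min = 7158.0 s.
From T = 2π√(a³/μ): a = (μ T²/4π²)^(1/3) = (398600 × 7158.0² / 4π²)^(1/3) = 8028 km.
Altitude h = a − R = 8028 − 6370 = 1658 km.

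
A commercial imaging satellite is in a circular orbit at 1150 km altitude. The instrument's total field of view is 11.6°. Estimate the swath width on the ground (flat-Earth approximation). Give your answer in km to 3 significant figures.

234 km

Half-angle = 11.6°/2 = 5.8°.
Swath width ≈ 2h·tan(θ/2) = 2 × 1150 × tan(5.8°) = 233.6 km.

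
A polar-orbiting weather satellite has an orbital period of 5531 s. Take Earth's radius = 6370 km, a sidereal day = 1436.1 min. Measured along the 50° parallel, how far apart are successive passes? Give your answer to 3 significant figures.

1650 km

Node shift per orbit = (5531.0/86166) × 360° = 23.11°.
Equatorial spacing = 23.11 × 111.2 km/° = 2569 km.
At 50° latitude, spacing = 2569 × cos(50°) = 1651 km.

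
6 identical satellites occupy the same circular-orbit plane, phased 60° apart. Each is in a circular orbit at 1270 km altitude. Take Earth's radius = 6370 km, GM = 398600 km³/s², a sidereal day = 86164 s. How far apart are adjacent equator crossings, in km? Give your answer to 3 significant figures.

Semi-major axis a = 6370 + 1270 = 7640 km. Period T = 2π√(a³/μ) = 2π√(7640³/398600) = 6645.9 s = 110.76 min.
Single-satellite node shift = (6645.9/86164) × 360° = 27.77°.
With 6 satellites evenly phased, successive equator crossings are 27.77/6 = 4.628° apart.
That is 4.628 × 111.2 = 515 km at the equator.

515 km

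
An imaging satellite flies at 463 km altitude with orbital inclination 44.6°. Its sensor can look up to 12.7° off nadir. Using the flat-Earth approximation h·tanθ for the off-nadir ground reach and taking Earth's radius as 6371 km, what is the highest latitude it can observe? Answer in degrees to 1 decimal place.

For a prograde orbit the ground track reaches latitude ±i = ±44.6°.
Sensor half-swath on the ground ≈ 463·tan(12.7°) = 104 km = 0.94° of latitude.
Maximum observable latitude ≈ 44.6 + 0.94 = 45.5°.

45.5°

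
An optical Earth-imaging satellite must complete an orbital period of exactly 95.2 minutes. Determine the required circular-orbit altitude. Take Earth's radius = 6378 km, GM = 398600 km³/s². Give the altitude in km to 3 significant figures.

T = 95.2 min = 5712.0 s.
From T = 2π√(a³/μ): a = (μ T²/4π²)^(1/3) = (398600 × 5712.0² / 4π²)^(1/3) = 6906 km.
Altitude h = a − R = 6906 − 6378 = 528 km.

528 km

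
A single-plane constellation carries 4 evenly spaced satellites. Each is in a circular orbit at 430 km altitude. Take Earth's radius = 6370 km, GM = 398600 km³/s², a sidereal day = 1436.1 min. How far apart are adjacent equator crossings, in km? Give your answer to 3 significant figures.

Semi-major axis a = 6370 + 430 = 6800 km. Period T = 2π√(a³/μ) = 2π√(6800³/398600) = 5580.5 s = 93.01 min.
Single-satellite node shift = (5580.5/86166) × 360° = 23.32°.
With 4 satellites evenly phased, successive equator crossings are 23.32/4 = 5.829° apart.
That is 5.829 × 111.2 = 648 km at the equator.

648 km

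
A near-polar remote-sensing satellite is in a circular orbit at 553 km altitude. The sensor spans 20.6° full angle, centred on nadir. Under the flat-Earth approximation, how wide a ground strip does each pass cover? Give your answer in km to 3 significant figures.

201 km

Half-angle = 20.6°/2 = 10.3°.
Swath width ≈ 2h·tan(θ/2) = 2 × 553 × tan(10.3°) = 201.0 km.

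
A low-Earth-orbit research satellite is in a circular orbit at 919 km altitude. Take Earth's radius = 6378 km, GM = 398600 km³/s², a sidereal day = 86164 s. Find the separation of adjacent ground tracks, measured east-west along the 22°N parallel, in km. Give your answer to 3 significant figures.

2680 km

Semi-major axis a = 6378 + 919 = 7297 km. Period T = 2π√(a³/μ) = 2π√(7297³/398600) = 6203.4 s = 103.39 min.
Node shift per orbit = (6203.4/86164) × 360° = 25.92°.
Equatorial spacing = 25.92 × 111.3 km/° = 2885 km.
At 22° latitude, spacing = 2885 × cos(22°) = 2675 km.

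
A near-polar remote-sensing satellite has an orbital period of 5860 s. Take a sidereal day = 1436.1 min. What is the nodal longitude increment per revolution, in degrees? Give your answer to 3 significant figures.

During one orbit Earth rotates (5860.0 / 86166) × 360° = 24.48°.

24.5°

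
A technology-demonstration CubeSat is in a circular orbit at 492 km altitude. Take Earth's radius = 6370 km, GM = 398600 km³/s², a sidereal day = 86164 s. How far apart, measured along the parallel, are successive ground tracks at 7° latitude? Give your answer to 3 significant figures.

2610 km

Semi-major axis a = 6370 + 492 = 6862 km. Period T = 2π√(a³/μ) = 2π√(6862³/398600) = 5657.0 s = 94.28 min.
Node shift per orbit = (5657.0/86164) × 360° = 23.64°.
Equatorial spacing = 23.64 × 111.2 km/° = 2628 km.
At 7° latitude, spacing = 2628 × cos(7°) = 2608 km.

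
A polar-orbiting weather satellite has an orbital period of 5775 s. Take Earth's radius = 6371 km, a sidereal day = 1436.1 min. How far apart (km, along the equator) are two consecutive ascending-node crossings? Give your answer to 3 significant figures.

During one orbit Earth rotates (5775.0 / 86166) × 360° = 24.13°.
At the equator that is 24.13° × (2π·6371/360) km/° = 24.13 × 111.2 = 2683 km.

2680 km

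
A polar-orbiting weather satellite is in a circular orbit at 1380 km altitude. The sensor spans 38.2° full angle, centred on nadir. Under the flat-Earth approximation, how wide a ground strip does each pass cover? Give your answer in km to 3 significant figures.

Half-angle = 38.2°/2 = 19.1°.
Swath width ≈ 2h·tan(θ/2) = 2 × 1380 × tan(19.1°) = 955.7 km.

956 km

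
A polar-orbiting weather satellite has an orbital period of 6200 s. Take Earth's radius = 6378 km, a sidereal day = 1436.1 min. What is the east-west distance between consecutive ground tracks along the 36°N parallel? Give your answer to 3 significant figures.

2330 km

Node shift per orbit = (6200.0/86166) × 360° = 25.90°.
Equatorial spacing = 25.90 × 111.3 km/° = 2884 km.
At 36° latitude, spacing = 2884 × cos(36°) = 2333 km.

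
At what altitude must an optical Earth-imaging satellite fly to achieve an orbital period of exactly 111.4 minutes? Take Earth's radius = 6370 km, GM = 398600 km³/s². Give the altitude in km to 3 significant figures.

1300 km

T = 111.4 min = 6684.0 s.
From T = 2π√(a³/μ): a = (μ T²/4π²)^(1/3) = (398600 × 6684.0² / 4π²)^(1/3) = 7669 km.
Altitude h = a − R = 7669 − 6370 = 1299 km.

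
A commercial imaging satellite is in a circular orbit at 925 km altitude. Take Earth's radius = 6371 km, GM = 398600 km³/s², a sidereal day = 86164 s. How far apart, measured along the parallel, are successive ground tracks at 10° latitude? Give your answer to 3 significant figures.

Semi-major axis a = 6371 + 925 = 7296 km. Period T = 2π√(a³/μ) = 2π√(7296³/398600) = 6202.1 s = 103.37 min.
Node shift per orbit = (6202.1/86164) × 360° = 25.91°.
Equatorial spacing = 25.91 × 111.2 km/° = 2881 km.
At 10° latitude, spacing = 2881 × cos(10°) = 2838 km.

2840 km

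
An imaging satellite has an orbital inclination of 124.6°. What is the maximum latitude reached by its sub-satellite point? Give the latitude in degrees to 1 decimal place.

Retrograde orbit: the ground track reaches ±(180° − i) = ±(180 − 124.6) = ±55.4°.

55.4°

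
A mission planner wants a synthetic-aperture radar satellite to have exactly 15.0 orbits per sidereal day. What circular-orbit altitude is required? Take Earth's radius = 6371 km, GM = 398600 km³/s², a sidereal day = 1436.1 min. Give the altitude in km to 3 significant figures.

561 km

Required period T = 86166 / 15.0 = 5744.4 s.
From T = 2π√(a³/μ): a = (μ T²/4π²)^(1/3) = (398600 × 5744.4² / 4π²)^(1/3) = 6932 km.
Altitude h = a − R = 6932 − 6371 = 561 km.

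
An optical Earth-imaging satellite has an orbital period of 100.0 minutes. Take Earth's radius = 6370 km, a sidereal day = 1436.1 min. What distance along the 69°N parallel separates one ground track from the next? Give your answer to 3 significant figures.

T = 100.0 min = 6000.0 s.
Node shift per orbit = (6000.0/86166) × 360° = 25.07°.
Equatorial spacing = 25.07 × 111.2 km/° = 2787 km.
At 69° latitude, spacing = 2787 × cos(69°) = 999 km.

999 km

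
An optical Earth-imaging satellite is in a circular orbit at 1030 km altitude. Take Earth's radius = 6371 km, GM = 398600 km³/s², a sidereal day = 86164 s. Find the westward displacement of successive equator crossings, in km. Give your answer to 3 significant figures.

Semi-major axis a = 6371 + 1030 = 7401 km. Period T = 2π√(a³/μ) = 2π√(7401³/398600) = 6336.5 s = 105.61 min.
During one orbit Earth rotates (6336.5 / 86164) × 360° = 26.47°.
At the equator that is 26.47° × (2π·6371/360) km/° = 26.47 × 111.2 = 2944 km.

2940 km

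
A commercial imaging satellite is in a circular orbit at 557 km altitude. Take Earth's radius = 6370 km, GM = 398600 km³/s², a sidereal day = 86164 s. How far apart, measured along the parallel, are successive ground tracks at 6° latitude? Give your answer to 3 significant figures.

Semi-major axis a = 6370 + 557 = 6927 km. Period T = 2π√(a³/μ) = 2π√(6927³/398600) = 5737.6 s = 95.63 min.
Node shift per orbit = (5737.6/86164) × 360° = 23.97°.
Equatorial spacing = 23.97 × 111.2 km/° = 2665 km.
At 6° latitude, spacing = 2665 × cos(6°) = 2651 km.

2650 km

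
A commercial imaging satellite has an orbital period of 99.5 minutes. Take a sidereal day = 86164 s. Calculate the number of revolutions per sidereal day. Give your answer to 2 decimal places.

T = 99.5 min = 5970.0 s.
Orbits per sidereal day = 86164 / 5970.0 = 14.433.

14.43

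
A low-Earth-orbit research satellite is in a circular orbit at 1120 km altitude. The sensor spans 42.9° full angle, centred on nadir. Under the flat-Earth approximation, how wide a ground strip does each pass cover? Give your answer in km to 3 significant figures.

Half-angle = 42.9°/2 = 21.45°.
Swath width ≈ 2h·tan(θ/2) = 2 × 1120 × tan(21.45°) = 880.1 km.

880 km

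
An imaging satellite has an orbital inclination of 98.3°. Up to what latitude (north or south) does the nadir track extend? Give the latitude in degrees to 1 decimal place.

81.7°

Retrograde orbit: the ground track reaches ±(180° − i) = ±(180 − 98.3) = ±81.7°.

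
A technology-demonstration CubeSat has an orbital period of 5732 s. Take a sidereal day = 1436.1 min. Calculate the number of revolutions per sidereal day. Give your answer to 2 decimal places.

15.03

Orbits per sidereal day = 86166 / 5732.0 = 15.032.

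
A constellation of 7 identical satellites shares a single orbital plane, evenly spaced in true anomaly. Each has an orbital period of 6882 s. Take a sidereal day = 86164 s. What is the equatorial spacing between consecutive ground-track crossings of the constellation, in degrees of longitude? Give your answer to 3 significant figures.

Single-satellite node shift = (6882.0/86164) × 360° = 28.75°.
With 7 satellites evenly phased, successive equator crossings are 28.75/7 = 4.108° apart.

4.11°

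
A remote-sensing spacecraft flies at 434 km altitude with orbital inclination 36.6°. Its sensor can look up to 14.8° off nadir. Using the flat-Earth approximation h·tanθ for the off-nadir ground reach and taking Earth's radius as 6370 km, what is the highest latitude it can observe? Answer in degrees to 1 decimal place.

37.6°

For a prograde orbit the ground track reaches latitude ±i = ±36.6°.
Sensor half-swath on the ground ≈ 434·tan(14.8°) = 115 km = 1.03° of latitude.
Maximum observable latitude ≈ 36.6 + 1.03 = 37.6°.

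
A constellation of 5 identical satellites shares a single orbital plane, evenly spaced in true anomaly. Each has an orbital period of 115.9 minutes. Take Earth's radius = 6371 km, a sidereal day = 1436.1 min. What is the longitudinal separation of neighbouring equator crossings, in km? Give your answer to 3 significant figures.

T = 115.9 min = 6954.0 s.
Single-satellite node shift = (6954.0/86166) × 360° = 29.05°.
With 5 satellites evenly phased, successive equator crossings are 29.05/5 = 5.811° apart.
That is 5.811 × 111.2 = 646 km at the equator.

646 km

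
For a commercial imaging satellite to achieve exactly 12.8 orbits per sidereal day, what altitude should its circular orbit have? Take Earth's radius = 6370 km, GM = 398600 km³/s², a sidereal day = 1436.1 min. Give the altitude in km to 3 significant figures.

Required period T = 86166 / 12.8 = 6731.7 s.
From T = 2π√(a³/μ): a = (μ T²/4π²)^(1/3) = (398600 × 6731.7² / 4π²)^(1/3) = 7706 km.
Altitude h = a − R = 7706 − 6370 = 1336 km.

1340 km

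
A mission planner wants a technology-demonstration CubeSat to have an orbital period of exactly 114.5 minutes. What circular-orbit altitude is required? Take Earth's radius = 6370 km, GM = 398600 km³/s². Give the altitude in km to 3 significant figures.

T = 114.5 min = 6870.0 s.
From T = 2π√(a³/μ): a = (μ T²/4π²)^(1/3) = (398600 × 6870.0² / 4π²)^(1/3) = 7811 km.
Altitude h = a − R = 7811 − 6370 = 1441 km.

1440 km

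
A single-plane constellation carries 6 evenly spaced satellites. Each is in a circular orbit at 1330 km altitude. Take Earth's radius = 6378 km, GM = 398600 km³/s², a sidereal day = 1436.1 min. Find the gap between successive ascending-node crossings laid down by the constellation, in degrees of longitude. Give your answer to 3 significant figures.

Semi-major axis a = 6378 + 1330 = 7708 km. Period T = 2π√(a³/μ) = 2π√(7708³/398600) = 6734.8 s = 112.25 min.
Single-satellite node shift = (6734.8/86166) × 360° = 28.14°.
With 6 satellites evenly phased, successive equator crossings are 28.14/6 = 4.690° apart.

4.69°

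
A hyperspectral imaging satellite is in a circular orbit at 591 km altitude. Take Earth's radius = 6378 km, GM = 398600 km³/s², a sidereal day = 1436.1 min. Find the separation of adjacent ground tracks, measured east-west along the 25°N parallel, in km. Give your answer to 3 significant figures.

Semi-major axis a = 6378 + 591 = 6969 km. Period T = 2π√(a³/μ) = 2π√(6969³/398600) = 5789.8 s = 96.50 min.
Node shift per orbit = (5789.8/86166) × 360° = 24.19°.
Equatorial spacing = 24.19 × 111.3 km/° = 2693 km.
At 25° latitude, spacing = 2693 × cos(25°) = 2440 km.

2440 km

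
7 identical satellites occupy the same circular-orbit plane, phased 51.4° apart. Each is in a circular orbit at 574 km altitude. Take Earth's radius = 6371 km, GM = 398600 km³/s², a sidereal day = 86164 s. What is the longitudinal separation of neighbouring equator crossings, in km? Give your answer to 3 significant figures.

382 km

Semi-major axis a = 6371 + 574 = 6945 km. Period T = 2π√(a³/μ) = 2π√(6945³/398600) = 5760.0 s = 96.00 min.
Single-satellite node shift = (5760.0/86164) × 360° = 24.07°.
With 7 satellites evenly phased, successive equator crossings are 24.07/7 = 3.438° apart.
That is 3.438 × 111.2 = 382 km at the equator.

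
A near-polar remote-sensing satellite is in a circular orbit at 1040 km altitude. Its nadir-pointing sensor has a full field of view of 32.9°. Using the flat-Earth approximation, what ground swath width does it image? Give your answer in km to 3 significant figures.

Half-angle = 32.9°/2 = 16.45°.
Swath width ≈ 2h·tan(θ/2) = 2 × 1040 × tan(16.45°) = 614.2 km.

614 km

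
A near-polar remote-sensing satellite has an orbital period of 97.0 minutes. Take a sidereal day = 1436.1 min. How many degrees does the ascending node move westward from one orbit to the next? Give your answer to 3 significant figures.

24.3°

T = 97.0 min = 5820.0 s.
During one orbit Earth rotates (5820.0 / 86166) × 360° = 24.32°.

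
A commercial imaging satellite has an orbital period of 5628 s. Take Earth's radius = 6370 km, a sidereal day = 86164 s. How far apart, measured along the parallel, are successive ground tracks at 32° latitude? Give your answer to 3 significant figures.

2220 km

Node shift per orbit = (5628.0/86164) × 360° = 23.51°.
Equatorial spacing = 23.51 × 111.2 km/° = 2614 km.
At 32° latitude, spacing = 2614 × cos(32°) = 2217 km.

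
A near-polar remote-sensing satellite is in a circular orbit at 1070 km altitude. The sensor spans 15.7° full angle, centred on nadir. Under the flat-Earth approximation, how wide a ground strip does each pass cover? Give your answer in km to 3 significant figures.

295 km

Half-angle = 15.7°/2 = 7.85°.
Swath width ≈ 2h·tan(θ/2) = 2 × 1070 × tan(7.85°) = 295.0 km.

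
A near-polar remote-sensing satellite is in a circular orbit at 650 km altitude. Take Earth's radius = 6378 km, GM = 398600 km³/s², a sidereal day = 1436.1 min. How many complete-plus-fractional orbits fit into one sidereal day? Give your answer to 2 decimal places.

14.70

Semi-major axis a = 6378 + 650 = 7028 km. Period T = 2π√(a³/μ) = 2π√(7028³/398600) = 5863.5 s = 97.73 min.
Orbits per sidereal day = 86166 / 5863.5 = 14.695.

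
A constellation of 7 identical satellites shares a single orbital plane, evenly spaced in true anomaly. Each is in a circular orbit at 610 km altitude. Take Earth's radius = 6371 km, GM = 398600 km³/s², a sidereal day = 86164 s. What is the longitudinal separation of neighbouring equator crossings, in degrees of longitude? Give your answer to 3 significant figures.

3.46°

Semi-major axis a = 6371 + 610 = 6981 km. Period T = 2π√(a³/μ) = 2π√(6981³/398600) = 5804.8 s = 96.75 min.
Single-satellite node shift = (5804.8/86164) × 360° = 24.25°.
With 7 satellites evenly phased, successive equator crossings are 24.25/7 = 3.465° apart.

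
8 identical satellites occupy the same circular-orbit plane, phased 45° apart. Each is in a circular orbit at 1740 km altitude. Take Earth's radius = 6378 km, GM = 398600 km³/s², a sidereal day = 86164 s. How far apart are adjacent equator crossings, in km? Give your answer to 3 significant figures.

Semi-major axis a = 6378 + 1740 = 8118 km. Period T = 2π√(a³/μ) = 2π√(8118³/398600) = 7279.2 s = 121.32 min.
Single-satellite node shift = (7279.2/86164) × 360° = 30.41°.
With 8 satellites evenly phased, successive equator crossings are 30.41/8 = 3.802° apart.
That is 3.802 × 111.3 = 423 km at the equator.

423 km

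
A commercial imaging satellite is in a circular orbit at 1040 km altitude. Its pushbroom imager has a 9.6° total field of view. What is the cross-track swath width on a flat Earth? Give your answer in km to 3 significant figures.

175 km

Half-angle = 9.6°/2 = 4.8°.
Swath width ≈ 2h·tan(θ/2) = 2 × 1040 × tan(4.8°) = 174.7 km.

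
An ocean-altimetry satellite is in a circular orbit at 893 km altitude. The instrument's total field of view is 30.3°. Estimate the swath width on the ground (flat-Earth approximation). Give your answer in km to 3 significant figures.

484 km

Half-angle = 30.3°/2 = 15.15°.
Swath width ≈ 2h·tan(θ/2) = 2 × 893 × tan(15.15°) = 483.6 km.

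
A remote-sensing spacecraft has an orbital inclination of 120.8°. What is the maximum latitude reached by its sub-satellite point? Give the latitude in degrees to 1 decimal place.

Retrograde orbit: the ground track reaches ±(180° − i) = ±(180 − 120.8) = ±59.2°.

59.2°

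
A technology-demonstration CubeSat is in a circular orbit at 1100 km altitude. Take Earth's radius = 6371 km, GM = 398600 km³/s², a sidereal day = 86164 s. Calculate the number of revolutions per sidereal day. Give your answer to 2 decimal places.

Semi-major axis a = 6371 + 1100 = 7471 km. Period T = 2π√(a³/μ) = 2π√(7471³/398600) = 6426.6 s = 107.11 min.
Orbits per sidereal day = 86164 / 6426.6 = 13.407.

13.41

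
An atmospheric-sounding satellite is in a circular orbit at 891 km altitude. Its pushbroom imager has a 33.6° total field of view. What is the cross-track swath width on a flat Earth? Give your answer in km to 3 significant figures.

538 km

Half-angle = 33.6°/2 = 16.8°.
Swath width ≈ 2h·tan(θ/2) = 2 × 891 × tan(16.8°) = 538.0 km.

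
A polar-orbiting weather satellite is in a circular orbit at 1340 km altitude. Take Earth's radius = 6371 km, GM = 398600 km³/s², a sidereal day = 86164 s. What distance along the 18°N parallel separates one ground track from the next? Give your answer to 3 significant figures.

Semi-major axis a = 6371 + 1340 = 7711 km. Period T = 2π√(a³/μ) = 2π√(7711³/398600) = 6738.7 s = 112.31 min.
Node shift per orbit = (6738.7/86164) × 360° = 28.15°.
Equatorial spacing = 28.15 × 111.2 km/° = 3131 km.
At 18° latitude, spacing = 3131 × cos(18°) = 2977 km.

2980 km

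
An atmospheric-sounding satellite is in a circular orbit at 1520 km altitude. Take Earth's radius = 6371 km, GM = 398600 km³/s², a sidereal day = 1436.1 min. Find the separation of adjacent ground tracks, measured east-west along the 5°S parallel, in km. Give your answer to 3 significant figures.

Semi-major axis a = 6371 + 1520 = 7891 km. Period T = 2π√(a³/μ) = 2π√(7891³/398600) = 6976.0 s = 116.27 min.
Node shift per orbit = (6976.0/86166) × 360° = 29.15°.
Equatorial spacing = 29.15 × 111.2 km/° = 3241 km.
At 5° latitude, spacing = 3241 × cos(5°) = 3229 km.

3230 km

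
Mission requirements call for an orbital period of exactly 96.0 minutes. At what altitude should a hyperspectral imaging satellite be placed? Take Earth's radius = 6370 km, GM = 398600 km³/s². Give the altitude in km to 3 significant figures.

575 km

T = 96.0 min = 5760.0 s.
From T = 2π√(a³/μ): a = (μ T²/4π²)^(1/3) = (398600 × 5760.0² / 4π²)^(1/3) = 6945 km.
Altitude h = a − R = 6945 − 6370 = 575 km.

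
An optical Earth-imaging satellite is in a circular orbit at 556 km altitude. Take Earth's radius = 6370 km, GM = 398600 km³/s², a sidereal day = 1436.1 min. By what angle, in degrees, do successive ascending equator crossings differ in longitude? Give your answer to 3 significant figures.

24.0°

Semi-major axis a = 6370 + 556 = 6926 km. Period T = 2π√(a³/μ) = 2π√(6926³/398600) = 5736.3 s = 95.61 min.
During one orbit Earth rotates (5736.3 / 86166) × 360° = 23.97°.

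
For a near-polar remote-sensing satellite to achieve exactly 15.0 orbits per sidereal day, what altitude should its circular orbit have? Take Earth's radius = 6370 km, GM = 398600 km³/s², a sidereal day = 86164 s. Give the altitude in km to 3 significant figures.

Required period T = 86164 / 15.0 = 5744.3 s.
From T = 2π√(a³/μ): a = (μ T²/4π²)^(1/3) = (398600 × 5744.3² / 4π²)^(1/3) = 6932 km.
Altitude h = a − R = 6932 − 6370 = 562 km.

562 km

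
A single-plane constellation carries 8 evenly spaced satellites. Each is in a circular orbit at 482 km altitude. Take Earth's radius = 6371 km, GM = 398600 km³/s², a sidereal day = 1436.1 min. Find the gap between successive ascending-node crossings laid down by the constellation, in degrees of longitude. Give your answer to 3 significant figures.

2.95°

Semi-major axis a = 6371 + 482 = 6853 km. Period T = 2π√(a³/μ) = 2π√(6853³/398600) = 5645.9 s = 94.10 min.
Single-satellite node shift = (5645.9/86166) × 360° = 23.59°.
With 8 satellites evenly phased, successive equator crossings are 23.59/8 = 2.949° apart.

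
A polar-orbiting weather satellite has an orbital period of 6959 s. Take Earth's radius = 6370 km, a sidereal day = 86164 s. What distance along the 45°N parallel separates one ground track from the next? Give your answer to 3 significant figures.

2290 km

Node shift per orbit = (6959.0/86164) × 360° = 29.08°.
Equatorial spacing = 29.08 × 111.2 km/° = 3233 km.
At 45° latitude, spacing = 3233 × cos(45°) = 2286 km.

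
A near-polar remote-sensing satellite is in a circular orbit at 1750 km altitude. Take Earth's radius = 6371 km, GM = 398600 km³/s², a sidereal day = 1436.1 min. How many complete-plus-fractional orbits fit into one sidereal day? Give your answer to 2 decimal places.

11.83

Semi-major axis a = 6371 + 1750 = 8121 km. Period T = 2π√(a³/μ) = 2π√(8121³/398600) = 7283.3 s = 121.39 min.
Orbits per sidereal day = 86166 / 7283.3 = 11.831.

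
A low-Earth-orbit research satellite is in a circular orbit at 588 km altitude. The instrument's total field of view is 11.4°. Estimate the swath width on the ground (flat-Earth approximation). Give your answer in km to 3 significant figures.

Half-angle = 11.4°/2 = 5.7°.
Swath width ≈ 2h·tan(θ/2) = 2 × 588 × tan(5.7°) = 117.4 km.

117 km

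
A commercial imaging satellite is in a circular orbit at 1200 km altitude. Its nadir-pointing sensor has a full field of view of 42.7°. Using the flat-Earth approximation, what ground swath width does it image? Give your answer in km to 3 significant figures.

938 km

Half-angle = 42.7°/2 = 21.35°.
Swath width ≈ 2h·tan(θ/2) = 2 × 1200 × tan(21.35°) = 938.1 km.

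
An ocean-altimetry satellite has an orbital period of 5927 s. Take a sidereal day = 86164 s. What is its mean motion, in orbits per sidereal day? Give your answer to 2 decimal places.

Orbits per sidereal day = 86164 / 5927.0 = 14.538.

14.54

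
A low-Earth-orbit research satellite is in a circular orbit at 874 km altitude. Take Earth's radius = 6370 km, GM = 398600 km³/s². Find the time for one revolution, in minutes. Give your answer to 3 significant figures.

Semi-major axis a = 6370 + 874 = 7244 km. Period T = 2π√(a³/μ) = 2π√(7244³/398600) = 6135.9 s = 102.27 min.

102 min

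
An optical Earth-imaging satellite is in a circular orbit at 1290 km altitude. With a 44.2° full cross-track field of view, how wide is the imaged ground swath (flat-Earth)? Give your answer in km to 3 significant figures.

Half-angle = 44.2°/2 = 22.1°.
Swath width ≈ 2h·tan(θ/2) = 2 × 1290 × tan(22.1°) = 1047.6 km.

1050 km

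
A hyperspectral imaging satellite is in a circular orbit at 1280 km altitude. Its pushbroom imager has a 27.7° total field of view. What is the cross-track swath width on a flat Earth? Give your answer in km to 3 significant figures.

Half-angle = 27.7°/2 = 13.85°.
Swath width ≈ 2h·tan(θ/2) = 2 × 1280 × tan(13.85°) = 631.2 km.

631 km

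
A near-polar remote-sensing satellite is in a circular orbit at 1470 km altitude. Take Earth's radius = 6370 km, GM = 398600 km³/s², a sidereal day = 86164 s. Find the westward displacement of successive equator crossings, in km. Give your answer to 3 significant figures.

3210 km

Semi-major axis a = 6370 + 1470 = 7840 km. Period T = 2π√(a³/μ) = 2π√(7840³/398600) = 6908.5 s = 115.14 min.
During one orbit Earth rotates (6908.5 / 86164) × 360° = 28.86°.
At the equator that is 28.86° × (2π·6370/360) km/° = 28.86 × 111.2 = 3209 km.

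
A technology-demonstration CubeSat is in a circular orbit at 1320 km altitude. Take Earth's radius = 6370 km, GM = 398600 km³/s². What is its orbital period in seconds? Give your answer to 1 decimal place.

6711.2 seconds

Semi-major axis a = 6370 + 1320 = 7690 km. Period T = 2π√(a³/μ) = 2π√(7690³/398600) = 6711.2 s = 111.85 min.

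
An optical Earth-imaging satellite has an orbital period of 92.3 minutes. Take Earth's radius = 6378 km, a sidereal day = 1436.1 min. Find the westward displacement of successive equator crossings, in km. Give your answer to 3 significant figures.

2580 km

T = 92.3 min = 5538.0 s.
During one orbit Earth rotates (5538.0 / 86166) × 360° = 23.14°.
At the equator that is 23.14° × (2π·6378/360) km/° = 23.14 × 111.3 = 2576 km.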